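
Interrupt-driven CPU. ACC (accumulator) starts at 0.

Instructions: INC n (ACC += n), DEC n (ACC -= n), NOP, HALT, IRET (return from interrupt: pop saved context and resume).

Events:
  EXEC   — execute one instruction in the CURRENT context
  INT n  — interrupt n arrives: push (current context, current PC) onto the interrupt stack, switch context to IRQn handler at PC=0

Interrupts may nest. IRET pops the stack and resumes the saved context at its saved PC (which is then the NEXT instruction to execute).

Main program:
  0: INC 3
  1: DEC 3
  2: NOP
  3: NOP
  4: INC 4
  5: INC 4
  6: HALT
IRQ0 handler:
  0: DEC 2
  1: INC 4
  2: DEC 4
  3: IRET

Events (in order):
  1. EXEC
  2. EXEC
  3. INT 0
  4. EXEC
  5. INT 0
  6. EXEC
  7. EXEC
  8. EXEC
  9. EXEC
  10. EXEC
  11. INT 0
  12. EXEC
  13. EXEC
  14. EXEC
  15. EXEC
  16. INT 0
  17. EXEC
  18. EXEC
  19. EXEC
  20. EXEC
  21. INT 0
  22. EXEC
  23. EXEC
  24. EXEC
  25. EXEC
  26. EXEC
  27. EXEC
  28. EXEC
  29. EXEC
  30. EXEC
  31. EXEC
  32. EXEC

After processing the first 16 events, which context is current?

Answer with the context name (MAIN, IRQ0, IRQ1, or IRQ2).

Answer: IRQ0

Derivation:
Event 1 (EXEC): [MAIN] PC=0: INC 3 -> ACC=3
Event 2 (EXEC): [MAIN] PC=1: DEC 3 -> ACC=0
Event 3 (INT 0): INT 0 arrives: push (MAIN, PC=2), enter IRQ0 at PC=0 (depth now 1)
Event 4 (EXEC): [IRQ0] PC=0: DEC 2 -> ACC=-2
Event 5 (INT 0): INT 0 arrives: push (IRQ0, PC=1), enter IRQ0 at PC=0 (depth now 2)
Event 6 (EXEC): [IRQ0] PC=0: DEC 2 -> ACC=-4
Event 7 (EXEC): [IRQ0] PC=1: INC 4 -> ACC=0
Event 8 (EXEC): [IRQ0] PC=2: DEC 4 -> ACC=-4
Event 9 (EXEC): [IRQ0] PC=3: IRET -> resume IRQ0 at PC=1 (depth now 1)
Event 10 (EXEC): [IRQ0] PC=1: INC 4 -> ACC=0
Event 11 (INT 0): INT 0 arrives: push (IRQ0, PC=2), enter IRQ0 at PC=0 (depth now 2)
Event 12 (EXEC): [IRQ0] PC=0: DEC 2 -> ACC=-2
Event 13 (EXEC): [IRQ0] PC=1: INC 4 -> ACC=2
Event 14 (EXEC): [IRQ0] PC=2: DEC 4 -> ACC=-2
Event 15 (EXEC): [IRQ0] PC=3: IRET -> resume IRQ0 at PC=2 (depth now 1)
Event 16 (INT 0): INT 0 arrives: push (IRQ0, PC=2), enter IRQ0 at PC=0 (depth now 2)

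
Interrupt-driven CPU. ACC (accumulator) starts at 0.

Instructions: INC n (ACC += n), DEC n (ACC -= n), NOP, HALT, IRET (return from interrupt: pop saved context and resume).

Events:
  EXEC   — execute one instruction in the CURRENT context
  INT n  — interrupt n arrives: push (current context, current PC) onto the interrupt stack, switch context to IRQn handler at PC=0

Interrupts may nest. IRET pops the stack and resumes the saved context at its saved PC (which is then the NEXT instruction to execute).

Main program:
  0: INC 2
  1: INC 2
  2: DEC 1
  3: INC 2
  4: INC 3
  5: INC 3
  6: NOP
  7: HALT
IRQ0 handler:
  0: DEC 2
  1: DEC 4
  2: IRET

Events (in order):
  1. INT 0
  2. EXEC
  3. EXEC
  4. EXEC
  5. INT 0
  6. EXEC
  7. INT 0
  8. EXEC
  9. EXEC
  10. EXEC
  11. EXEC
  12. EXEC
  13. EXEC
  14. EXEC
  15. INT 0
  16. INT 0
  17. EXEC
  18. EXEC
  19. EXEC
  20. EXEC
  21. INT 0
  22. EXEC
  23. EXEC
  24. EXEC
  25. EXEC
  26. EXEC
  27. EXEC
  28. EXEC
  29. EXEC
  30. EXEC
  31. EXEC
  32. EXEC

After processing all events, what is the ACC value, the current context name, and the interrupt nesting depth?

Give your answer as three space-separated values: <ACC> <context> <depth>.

Answer: -25 MAIN 0

Derivation:
Event 1 (INT 0): INT 0 arrives: push (MAIN, PC=0), enter IRQ0 at PC=0 (depth now 1)
Event 2 (EXEC): [IRQ0] PC=0: DEC 2 -> ACC=-2
Event 3 (EXEC): [IRQ0] PC=1: DEC 4 -> ACC=-6
Event 4 (EXEC): [IRQ0] PC=2: IRET -> resume MAIN at PC=0 (depth now 0)
Event 5 (INT 0): INT 0 arrives: push (MAIN, PC=0), enter IRQ0 at PC=0 (depth now 1)
Event 6 (EXEC): [IRQ0] PC=0: DEC 2 -> ACC=-8
Event 7 (INT 0): INT 0 arrives: push (IRQ0, PC=1), enter IRQ0 at PC=0 (depth now 2)
Event 8 (EXEC): [IRQ0] PC=0: DEC 2 -> ACC=-10
Event 9 (EXEC): [IRQ0] PC=1: DEC 4 -> ACC=-14
Event 10 (EXEC): [IRQ0] PC=2: IRET -> resume IRQ0 at PC=1 (depth now 1)
Event 11 (EXEC): [IRQ0] PC=1: DEC 4 -> ACC=-18
Event 12 (EXEC): [IRQ0] PC=2: IRET -> resume MAIN at PC=0 (depth now 0)
Event 13 (EXEC): [MAIN] PC=0: INC 2 -> ACC=-16
Event 14 (EXEC): [MAIN] PC=1: INC 2 -> ACC=-14
Event 15 (INT 0): INT 0 arrives: push (MAIN, PC=2), enter IRQ0 at PC=0 (depth now 1)
Event 16 (INT 0): INT 0 arrives: push (IRQ0, PC=0), enter IRQ0 at PC=0 (depth now 2)
Event 17 (EXEC): [IRQ0] PC=0: DEC 2 -> ACC=-16
Event 18 (EXEC): [IRQ0] PC=1: DEC 4 -> ACC=-20
Event 19 (EXEC): [IRQ0] PC=2: IRET -> resume IRQ0 at PC=0 (depth now 1)
Event 20 (EXEC): [IRQ0] PC=0: DEC 2 -> ACC=-22
Event 21 (INT 0): INT 0 arrives: push (IRQ0, PC=1), enter IRQ0 at PC=0 (depth now 2)
Event 22 (EXEC): [IRQ0] PC=0: DEC 2 -> ACC=-24
Event 23 (EXEC): [IRQ0] PC=1: DEC 4 -> ACC=-28
Event 24 (EXEC): [IRQ0] PC=2: IRET -> resume IRQ0 at PC=1 (depth now 1)
Event 25 (EXEC): [IRQ0] PC=1: DEC 4 -> ACC=-32
Event 26 (EXEC): [IRQ0] PC=2: IRET -> resume MAIN at PC=2 (depth now 0)
Event 27 (EXEC): [MAIN] PC=2: DEC 1 -> ACC=-33
Event 28 (EXEC): [MAIN] PC=3: INC 2 -> ACC=-31
Event 29 (EXEC): [MAIN] PC=4: INC 3 -> ACC=-28
Event 30 (EXEC): [MAIN] PC=5: INC 3 -> ACC=-25
Event 31 (EXEC): [MAIN] PC=6: NOP
Event 32 (EXEC): [MAIN] PC=7: HALT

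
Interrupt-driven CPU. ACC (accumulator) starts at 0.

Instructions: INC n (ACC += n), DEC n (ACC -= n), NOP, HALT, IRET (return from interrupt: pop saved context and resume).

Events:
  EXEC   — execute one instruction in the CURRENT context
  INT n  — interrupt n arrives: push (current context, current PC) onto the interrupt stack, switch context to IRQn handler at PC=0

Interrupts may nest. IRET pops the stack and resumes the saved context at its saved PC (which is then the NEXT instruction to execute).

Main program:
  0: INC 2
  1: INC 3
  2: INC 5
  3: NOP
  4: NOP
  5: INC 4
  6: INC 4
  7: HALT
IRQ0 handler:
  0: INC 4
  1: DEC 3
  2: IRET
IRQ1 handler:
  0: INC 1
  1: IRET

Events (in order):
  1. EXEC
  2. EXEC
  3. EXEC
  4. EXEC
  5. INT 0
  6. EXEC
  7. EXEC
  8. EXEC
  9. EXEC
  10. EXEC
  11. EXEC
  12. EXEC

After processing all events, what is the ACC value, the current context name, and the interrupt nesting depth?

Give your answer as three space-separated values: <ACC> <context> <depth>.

Answer: 19 MAIN 0

Derivation:
Event 1 (EXEC): [MAIN] PC=0: INC 2 -> ACC=2
Event 2 (EXEC): [MAIN] PC=1: INC 3 -> ACC=5
Event 3 (EXEC): [MAIN] PC=2: INC 5 -> ACC=10
Event 4 (EXEC): [MAIN] PC=3: NOP
Event 5 (INT 0): INT 0 arrives: push (MAIN, PC=4), enter IRQ0 at PC=0 (depth now 1)
Event 6 (EXEC): [IRQ0] PC=0: INC 4 -> ACC=14
Event 7 (EXEC): [IRQ0] PC=1: DEC 3 -> ACC=11
Event 8 (EXEC): [IRQ0] PC=2: IRET -> resume MAIN at PC=4 (depth now 0)
Event 9 (EXEC): [MAIN] PC=4: NOP
Event 10 (EXEC): [MAIN] PC=5: INC 4 -> ACC=15
Event 11 (EXEC): [MAIN] PC=6: INC 4 -> ACC=19
Event 12 (EXEC): [MAIN] PC=7: HALT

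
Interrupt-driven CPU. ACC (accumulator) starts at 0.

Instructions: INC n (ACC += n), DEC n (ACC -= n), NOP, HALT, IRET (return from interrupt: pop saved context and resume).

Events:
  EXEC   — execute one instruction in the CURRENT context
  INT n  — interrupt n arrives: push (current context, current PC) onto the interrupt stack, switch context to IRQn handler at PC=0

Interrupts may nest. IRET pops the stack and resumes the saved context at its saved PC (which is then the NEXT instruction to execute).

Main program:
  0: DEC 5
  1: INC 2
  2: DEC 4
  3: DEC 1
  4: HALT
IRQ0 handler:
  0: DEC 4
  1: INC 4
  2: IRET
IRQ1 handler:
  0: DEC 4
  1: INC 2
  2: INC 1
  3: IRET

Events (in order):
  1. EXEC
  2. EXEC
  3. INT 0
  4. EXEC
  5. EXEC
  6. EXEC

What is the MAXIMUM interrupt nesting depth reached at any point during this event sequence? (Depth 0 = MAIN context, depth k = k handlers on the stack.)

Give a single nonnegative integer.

Event 1 (EXEC): [MAIN] PC=0: DEC 5 -> ACC=-5 [depth=0]
Event 2 (EXEC): [MAIN] PC=1: INC 2 -> ACC=-3 [depth=0]
Event 3 (INT 0): INT 0 arrives: push (MAIN, PC=2), enter IRQ0 at PC=0 (depth now 1) [depth=1]
Event 4 (EXEC): [IRQ0] PC=0: DEC 4 -> ACC=-7 [depth=1]
Event 5 (EXEC): [IRQ0] PC=1: INC 4 -> ACC=-3 [depth=1]
Event 6 (EXEC): [IRQ0] PC=2: IRET -> resume MAIN at PC=2 (depth now 0) [depth=0]
Max depth observed: 1

Answer: 1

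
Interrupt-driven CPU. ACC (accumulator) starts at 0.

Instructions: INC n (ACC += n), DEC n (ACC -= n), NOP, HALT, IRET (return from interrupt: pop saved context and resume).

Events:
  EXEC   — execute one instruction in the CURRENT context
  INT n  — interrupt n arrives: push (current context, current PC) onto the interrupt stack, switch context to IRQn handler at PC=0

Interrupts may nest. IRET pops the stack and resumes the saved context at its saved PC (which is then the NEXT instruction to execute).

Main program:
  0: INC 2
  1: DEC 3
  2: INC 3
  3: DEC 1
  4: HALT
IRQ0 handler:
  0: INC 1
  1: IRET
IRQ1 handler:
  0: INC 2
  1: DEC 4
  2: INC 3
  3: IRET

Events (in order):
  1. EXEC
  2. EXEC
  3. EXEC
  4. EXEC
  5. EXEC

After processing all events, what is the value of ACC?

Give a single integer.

Answer: 1

Derivation:
Event 1 (EXEC): [MAIN] PC=0: INC 2 -> ACC=2
Event 2 (EXEC): [MAIN] PC=1: DEC 3 -> ACC=-1
Event 3 (EXEC): [MAIN] PC=2: INC 3 -> ACC=2
Event 4 (EXEC): [MAIN] PC=3: DEC 1 -> ACC=1
Event 5 (EXEC): [MAIN] PC=4: HALT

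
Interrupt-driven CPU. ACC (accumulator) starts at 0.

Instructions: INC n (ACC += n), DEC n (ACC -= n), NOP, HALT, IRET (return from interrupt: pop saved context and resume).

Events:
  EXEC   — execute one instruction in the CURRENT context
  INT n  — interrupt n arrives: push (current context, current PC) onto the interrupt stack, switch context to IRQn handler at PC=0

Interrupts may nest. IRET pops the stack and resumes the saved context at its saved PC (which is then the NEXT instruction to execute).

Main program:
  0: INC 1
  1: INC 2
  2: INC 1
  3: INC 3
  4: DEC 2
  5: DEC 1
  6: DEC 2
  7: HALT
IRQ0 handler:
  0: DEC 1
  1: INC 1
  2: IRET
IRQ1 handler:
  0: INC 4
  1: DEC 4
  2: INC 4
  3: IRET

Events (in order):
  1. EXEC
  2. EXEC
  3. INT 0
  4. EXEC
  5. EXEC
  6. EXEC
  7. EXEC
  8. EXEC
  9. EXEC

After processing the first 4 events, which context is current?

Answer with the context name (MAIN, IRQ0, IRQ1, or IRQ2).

Answer: IRQ0

Derivation:
Event 1 (EXEC): [MAIN] PC=0: INC 1 -> ACC=1
Event 2 (EXEC): [MAIN] PC=1: INC 2 -> ACC=3
Event 3 (INT 0): INT 0 arrives: push (MAIN, PC=2), enter IRQ0 at PC=0 (depth now 1)
Event 4 (EXEC): [IRQ0] PC=0: DEC 1 -> ACC=2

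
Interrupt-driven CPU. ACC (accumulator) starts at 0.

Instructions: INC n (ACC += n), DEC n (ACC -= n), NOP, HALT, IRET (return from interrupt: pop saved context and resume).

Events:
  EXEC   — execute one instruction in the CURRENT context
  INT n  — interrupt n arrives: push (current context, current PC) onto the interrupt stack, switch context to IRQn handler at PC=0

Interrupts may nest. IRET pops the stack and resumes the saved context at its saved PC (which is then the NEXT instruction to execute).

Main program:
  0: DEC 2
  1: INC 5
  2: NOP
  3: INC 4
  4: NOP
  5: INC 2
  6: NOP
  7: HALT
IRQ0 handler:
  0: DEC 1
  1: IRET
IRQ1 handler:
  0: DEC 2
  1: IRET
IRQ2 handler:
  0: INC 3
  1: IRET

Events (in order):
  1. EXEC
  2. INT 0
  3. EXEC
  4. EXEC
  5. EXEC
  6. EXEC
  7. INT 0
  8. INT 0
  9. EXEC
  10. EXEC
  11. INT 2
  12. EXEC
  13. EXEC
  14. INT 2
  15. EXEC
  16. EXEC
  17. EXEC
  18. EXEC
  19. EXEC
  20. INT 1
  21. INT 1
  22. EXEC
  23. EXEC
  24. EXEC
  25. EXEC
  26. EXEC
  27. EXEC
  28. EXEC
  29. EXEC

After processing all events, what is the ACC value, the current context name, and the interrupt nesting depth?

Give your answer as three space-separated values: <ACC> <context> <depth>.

Answer: 8 MAIN 0

Derivation:
Event 1 (EXEC): [MAIN] PC=0: DEC 2 -> ACC=-2
Event 2 (INT 0): INT 0 arrives: push (MAIN, PC=1), enter IRQ0 at PC=0 (depth now 1)
Event 3 (EXEC): [IRQ0] PC=0: DEC 1 -> ACC=-3
Event 4 (EXEC): [IRQ0] PC=1: IRET -> resume MAIN at PC=1 (depth now 0)
Event 5 (EXEC): [MAIN] PC=1: INC 5 -> ACC=2
Event 6 (EXEC): [MAIN] PC=2: NOP
Event 7 (INT 0): INT 0 arrives: push (MAIN, PC=3), enter IRQ0 at PC=0 (depth now 1)
Event 8 (INT 0): INT 0 arrives: push (IRQ0, PC=0), enter IRQ0 at PC=0 (depth now 2)
Event 9 (EXEC): [IRQ0] PC=0: DEC 1 -> ACC=1
Event 10 (EXEC): [IRQ0] PC=1: IRET -> resume IRQ0 at PC=0 (depth now 1)
Event 11 (INT 2): INT 2 arrives: push (IRQ0, PC=0), enter IRQ2 at PC=0 (depth now 2)
Event 12 (EXEC): [IRQ2] PC=0: INC 3 -> ACC=4
Event 13 (EXEC): [IRQ2] PC=1: IRET -> resume IRQ0 at PC=0 (depth now 1)
Event 14 (INT 2): INT 2 arrives: push (IRQ0, PC=0), enter IRQ2 at PC=0 (depth now 2)
Event 15 (EXEC): [IRQ2] PC=0: INC 3 -> ACC=7
Event 16 (EXEC): [IRQ2] PC=1: IRET -> resume IRQ0 at PC=0 (depth now 1)
Event 17 (EXEC): [IRQ0] PC=0: DEC 1 -> ACC=6
Event 18 (EXEC): [IRQ0] PC=1: IRET -> resume MAIN at PC=3 (depth now 0)
Event 19 (EXEC): [MAIN] PC=3: INC 4 -> ACC=10
Event 20 (INT 1): INT 1 arrives: push (MAIN, PC=4), enter IRQ1 at PC=0 (depth now 1)
Event 21 (INT 1): INT 1 arrives: push (IRQ1, PC=0), enter IRQ1 at PC=0 (depth now 2)
Event 22 (EXEC): [IRQ1] PC=0: DEC 2 -> ACC=8
Event 23 (EXEC): [IRQ1] PC=1: IRET -> resume IRQ1 at PC=0 (depth now 1)
Event 24 (EXEC): [IRQ1] PC=0: DEC 2 -> ACC=6
Event 25 (EXEC): [IRQ1] PC=1: IRET -> resume MAIN at PC=4 (depth now 0)
Event 26 (EXEC): [MAIN] PC=4: NOP
Event 27 (EXEC): [MAIN] PC=5: INC 2 -> ACC=8
Event 28 (EXEC): [MAIN] PC=6: NOP
Event 29 (EXEC): [MAIN] PC=7: HALT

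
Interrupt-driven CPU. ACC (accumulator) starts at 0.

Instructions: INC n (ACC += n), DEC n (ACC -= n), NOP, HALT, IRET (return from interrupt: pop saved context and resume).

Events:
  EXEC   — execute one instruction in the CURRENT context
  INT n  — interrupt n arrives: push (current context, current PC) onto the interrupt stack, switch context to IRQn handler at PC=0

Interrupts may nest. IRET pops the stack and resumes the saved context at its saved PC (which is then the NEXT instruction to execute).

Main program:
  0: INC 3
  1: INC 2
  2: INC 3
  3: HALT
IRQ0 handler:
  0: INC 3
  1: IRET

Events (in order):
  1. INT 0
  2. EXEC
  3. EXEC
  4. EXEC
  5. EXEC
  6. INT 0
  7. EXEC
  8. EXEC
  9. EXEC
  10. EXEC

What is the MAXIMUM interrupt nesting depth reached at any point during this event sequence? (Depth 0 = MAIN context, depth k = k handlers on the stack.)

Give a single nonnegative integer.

Answer: 1

Derivation:
Event 1 (INT 0): INT 0 arrives: push (MAIN, PC=0), enter IRQ0 at PC=0 (depth now 1) [depth=1]
Event 2 (EXEC): [IRQ0] PC=0: INC 3 -> ACC=3 [depth=1]
Event 3 (EXEC): [IRQ0] PC=1: IRET -> resume MAIN at PC=0 (depth now 0) [depth=0]
Event 4 (EXEC): [MAIN] PC=0: INC 3 -> ACC=6 [depth=0]
Event 5 (EXEC): [MAIN] PC=1: INC 2 -> ACC=8 [depth=0]
Event 6 (INT 0): INT 0 arrives: push (MAIN, PC=2), enter IRQ0 at PC=0 (depth now 1) [depth=1]
Event 7 (EXEC): [IRQ0] PC=0: INC 3 -> ACC=11 [depth=1]
Event 8 (EXEC): [IRQ0] PC=1: IRET -> resume MAIN at PC=2 (depth now 0) [depth=0]
Event 9 (EXEC): [MAIN] PC=2: INC 3 -> ACC=14 [depth=0]
Event 10 (EXEC): [MAIN] PC=3: HALT [depth=0]
Max depth observed: 1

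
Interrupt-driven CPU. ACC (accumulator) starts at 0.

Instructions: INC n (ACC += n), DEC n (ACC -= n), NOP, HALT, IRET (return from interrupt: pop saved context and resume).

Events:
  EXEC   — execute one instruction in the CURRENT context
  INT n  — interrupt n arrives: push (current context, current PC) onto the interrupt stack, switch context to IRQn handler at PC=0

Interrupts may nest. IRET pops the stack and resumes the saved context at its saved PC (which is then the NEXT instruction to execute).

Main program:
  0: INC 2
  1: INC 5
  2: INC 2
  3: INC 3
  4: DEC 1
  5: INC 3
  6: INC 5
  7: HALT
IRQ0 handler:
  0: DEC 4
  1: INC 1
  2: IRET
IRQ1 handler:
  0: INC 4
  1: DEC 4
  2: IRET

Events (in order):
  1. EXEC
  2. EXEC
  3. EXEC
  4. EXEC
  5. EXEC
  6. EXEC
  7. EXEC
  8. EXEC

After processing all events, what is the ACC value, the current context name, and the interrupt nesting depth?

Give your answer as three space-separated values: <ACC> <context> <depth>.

Answer: 19 MAIN 0

Derivation:
Event 1 (EXEC): [MAIN] PC=0: INC 2 -> ACC=2
Event 2 (EXEC): [MAIN] PC=1: INC 5 -> ACC=7
Event 3 (EXEC): [MAIN] PC=2: INC 2 -> ACC=9
Event 4 (EXEC): [MAIN] PC=3: INC 3 -> ACC=12
Event 5 (EXEC): [MAIN] PC=4: DEC 1 -> ACC=11
Event 6 (EXEC): [MAIN] PC=5: INC 3 -> ACC=14
Event 7 (EXEC): [MAIN] PC=6: INC 5 -> ACC=19
Event 8 (EXEC): [MAIN] PC=7: HALT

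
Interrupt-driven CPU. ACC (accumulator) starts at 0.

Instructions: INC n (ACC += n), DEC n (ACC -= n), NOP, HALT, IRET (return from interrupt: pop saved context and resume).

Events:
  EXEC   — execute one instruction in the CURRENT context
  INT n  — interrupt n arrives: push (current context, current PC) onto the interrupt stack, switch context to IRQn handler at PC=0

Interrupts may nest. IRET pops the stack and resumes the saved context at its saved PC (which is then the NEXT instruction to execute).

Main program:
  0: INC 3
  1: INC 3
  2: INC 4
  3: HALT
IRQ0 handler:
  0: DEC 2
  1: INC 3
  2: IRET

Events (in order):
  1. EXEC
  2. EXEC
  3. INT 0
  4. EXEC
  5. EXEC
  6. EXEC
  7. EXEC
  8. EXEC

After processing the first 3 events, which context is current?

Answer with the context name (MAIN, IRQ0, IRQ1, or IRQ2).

Answer: IRQ0

Derivation:
Event 1 (EXEC): [MAIN] PC=0: INC 3 -> ACC=3
Event 2 (EXEC): [MAIN] PC=1: INC 3 -> ACC=6
Event 3 (INT 0): INT 0 arrives: push (MAIN, PC=2), enter IRQ0 at PC=0 (depth now 1)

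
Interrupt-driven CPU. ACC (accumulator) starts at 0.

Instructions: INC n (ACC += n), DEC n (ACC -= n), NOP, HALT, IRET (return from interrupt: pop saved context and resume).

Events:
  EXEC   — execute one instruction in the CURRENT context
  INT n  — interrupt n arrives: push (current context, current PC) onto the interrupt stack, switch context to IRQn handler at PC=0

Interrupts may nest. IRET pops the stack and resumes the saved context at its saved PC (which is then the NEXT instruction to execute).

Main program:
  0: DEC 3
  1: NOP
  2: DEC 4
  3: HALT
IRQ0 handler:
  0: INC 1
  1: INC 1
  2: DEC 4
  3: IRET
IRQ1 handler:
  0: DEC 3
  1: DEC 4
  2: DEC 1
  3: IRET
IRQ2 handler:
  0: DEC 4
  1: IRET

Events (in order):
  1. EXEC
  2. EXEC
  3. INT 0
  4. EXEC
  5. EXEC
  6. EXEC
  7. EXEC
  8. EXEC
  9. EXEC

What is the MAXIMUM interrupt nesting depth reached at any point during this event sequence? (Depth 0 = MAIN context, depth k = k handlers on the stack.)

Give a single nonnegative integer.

Answer: 1

Derivation:
Event 1 (EXEC): [MAIN] PC=0: DEC 3 -> ACC=-3 [depth=0]
Event 2 (EXEC): [MAIN] PC=1: NOP [depth=0]
Event 3 (INT 0): INT 0 arrives: push (MAIN, PC=2), enter IRQ0 at PC=0 (depth now 1) [depth=1]
Event 4 (EXEC): [IRQ0] PC=0: INC 1 -> ACC=-2 [depth=1]
Event 5 (EXEC): [IRQ0] PC=1: INC 1 -> ACC=-1 [depth=1]
Event 6 (EXEC): [IRQ0] PC=2: DEC 4 -> ACC=-5 [depth=1]
Event 7 (EXEC): [IRQ0] PC=3: IRET -> resume MAIN at PC=2 (depth now 0) [depth=0]
Event 8 (EXEC): [MAIN] PC=2: DEC 4 -> ACC=-9 [depth=0]
Event 9 (EXEC): [MAIN] PC=3: HALT [depth=0]
Max depth observed: 1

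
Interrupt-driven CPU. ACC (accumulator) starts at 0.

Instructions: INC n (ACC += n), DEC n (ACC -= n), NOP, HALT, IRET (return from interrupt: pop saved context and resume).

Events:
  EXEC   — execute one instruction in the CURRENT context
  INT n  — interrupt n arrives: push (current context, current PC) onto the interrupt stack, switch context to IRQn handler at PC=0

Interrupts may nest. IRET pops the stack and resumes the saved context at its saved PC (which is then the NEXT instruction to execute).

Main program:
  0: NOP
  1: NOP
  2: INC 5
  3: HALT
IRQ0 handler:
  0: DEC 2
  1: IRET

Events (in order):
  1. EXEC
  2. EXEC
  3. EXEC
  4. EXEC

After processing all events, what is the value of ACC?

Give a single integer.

Answer: 5

Derivation:
Event 1 (EXEC): [MAIN] PC=0: NOP
Event 2 (EXEC): [MAIN] PC=1: NOP
Event 3 (EXEC): [MAIN] PC=2: INC 5 -> ACC=5
Event 4 (EXEC): [MAIN] PC=3: HALT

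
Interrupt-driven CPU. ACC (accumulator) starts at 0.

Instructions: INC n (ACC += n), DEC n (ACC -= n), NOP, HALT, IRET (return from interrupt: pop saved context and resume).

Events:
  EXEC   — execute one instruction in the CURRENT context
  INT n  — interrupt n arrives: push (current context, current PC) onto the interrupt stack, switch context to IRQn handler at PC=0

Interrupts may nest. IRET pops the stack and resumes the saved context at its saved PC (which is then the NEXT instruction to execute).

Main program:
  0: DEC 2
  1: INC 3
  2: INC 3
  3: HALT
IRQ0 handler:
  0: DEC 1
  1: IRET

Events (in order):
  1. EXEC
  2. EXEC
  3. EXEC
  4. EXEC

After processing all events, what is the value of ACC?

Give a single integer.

Event 1 (EXEC): [MAIN] PC=0: DEC 2 -> ACC=-2
Event 2 (EXEC): [MAIN] PC=1: INC 3 -> ACC=1
Event 3 (EXEC): [MAIN] PC=2: INC 3 -> ACC=4
Event 4 (EXEC): [MAIN] PC=3: HALT

Answer: 4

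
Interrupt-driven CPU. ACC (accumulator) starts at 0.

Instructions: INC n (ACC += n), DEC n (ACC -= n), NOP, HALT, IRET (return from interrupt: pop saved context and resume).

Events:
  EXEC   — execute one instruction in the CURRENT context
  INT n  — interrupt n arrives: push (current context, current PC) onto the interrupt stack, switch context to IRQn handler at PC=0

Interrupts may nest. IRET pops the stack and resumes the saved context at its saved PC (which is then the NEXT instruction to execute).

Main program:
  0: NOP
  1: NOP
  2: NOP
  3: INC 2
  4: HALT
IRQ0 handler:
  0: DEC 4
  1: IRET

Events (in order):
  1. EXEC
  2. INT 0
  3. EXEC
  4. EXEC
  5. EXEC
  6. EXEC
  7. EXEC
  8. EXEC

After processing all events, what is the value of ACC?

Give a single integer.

Answer: -2

Derivation:
Event 1 (EXEC): [MAIN] PC=0: NOP
Event 2 (INT 0): INT 0 arrives: push (MAIN, PC=1), enter IRQ0 at PC=0 (depth now 1)
Event 3 (EXEC): [IRQ0] PC=0: DEC 4 -> ACC=-4
Event 4 (EXEC): [IRQ0] PC=1: IRET -> resume MAIN at PC=1 (depth now 0)
Event 5 (EXEC): [MAIN] PC=1: NOP
Event 6 (EXEC): [MAIN] PC=2: NOP
Event 7 (EXEC): [MAIN] PC=3: INC 2 -> ACC=-2
Event 8 (EXEC): [MAIN] PC=4: HALT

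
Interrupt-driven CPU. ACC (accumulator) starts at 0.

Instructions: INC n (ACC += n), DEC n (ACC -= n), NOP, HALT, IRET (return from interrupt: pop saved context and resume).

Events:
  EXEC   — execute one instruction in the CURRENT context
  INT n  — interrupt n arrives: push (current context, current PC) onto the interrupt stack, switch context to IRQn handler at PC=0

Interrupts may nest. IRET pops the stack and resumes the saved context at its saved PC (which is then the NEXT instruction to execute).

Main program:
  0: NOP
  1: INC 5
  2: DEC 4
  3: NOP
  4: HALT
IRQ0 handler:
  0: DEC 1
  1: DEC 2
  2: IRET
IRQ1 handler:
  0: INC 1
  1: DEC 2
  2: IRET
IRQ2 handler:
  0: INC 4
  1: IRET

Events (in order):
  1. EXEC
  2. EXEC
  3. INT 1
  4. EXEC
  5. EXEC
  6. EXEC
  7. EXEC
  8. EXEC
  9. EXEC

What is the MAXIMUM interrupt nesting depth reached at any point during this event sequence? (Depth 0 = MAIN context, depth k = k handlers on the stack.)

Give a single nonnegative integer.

Event 1 (EXEC): [MAIN] PC=0: NOP [depth=0]
Event 2 (EXEC): [MAIN] PC=1: INC 5 -> ACC=5 [depth=0]
Event 3 (INT 1): INT 1 arrives: push (MAIN, PC=2), enter IRQ1 at PC=0 (depth now 1) [depth=1]
Event 4 (EXEC): [IRQ1] PC=0: INC 1 -> ACC=6 [depth=1]
Event 5 (EXEC): [IRQ1] PC=1: DEC 2 -> ACC=4 [depth=1]
Event 6 (EXEC): [IRQ1] PC=2: IRET -> resume MAIN at PC=2 (depth now 0) [depth=0]
Event 7 (EXEC): [MAIN] PC=2: DEC 4 -> ACC=0 [depth=0]
Event 8 (EXEC): [MAIN] PC=3: NOP [depth=0]
Event 9 (EXEC): [MAIN] PC=4: HALT [depth=0]
Max depth observed: 1

Answer: 1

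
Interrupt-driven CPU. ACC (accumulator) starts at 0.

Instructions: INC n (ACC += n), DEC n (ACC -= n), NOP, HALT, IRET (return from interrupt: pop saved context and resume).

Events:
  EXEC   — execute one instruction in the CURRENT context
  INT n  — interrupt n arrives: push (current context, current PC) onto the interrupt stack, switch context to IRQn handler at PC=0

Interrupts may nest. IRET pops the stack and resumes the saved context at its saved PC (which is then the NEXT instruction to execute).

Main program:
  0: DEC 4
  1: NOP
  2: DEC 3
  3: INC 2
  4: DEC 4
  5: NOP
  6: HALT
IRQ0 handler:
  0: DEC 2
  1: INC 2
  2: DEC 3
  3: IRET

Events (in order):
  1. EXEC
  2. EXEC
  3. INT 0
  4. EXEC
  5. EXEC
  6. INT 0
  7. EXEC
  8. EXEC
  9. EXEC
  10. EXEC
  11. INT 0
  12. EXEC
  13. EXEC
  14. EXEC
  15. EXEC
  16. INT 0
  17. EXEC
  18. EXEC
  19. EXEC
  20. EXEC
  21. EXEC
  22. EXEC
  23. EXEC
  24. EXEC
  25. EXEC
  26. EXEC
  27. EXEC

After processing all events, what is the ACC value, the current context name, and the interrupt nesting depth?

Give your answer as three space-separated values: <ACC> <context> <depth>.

Event 1 (EXEC): [MAIN] PC=0: DEC 4 -> ACC=-4
Event 2 (EXEC): [MAIN] PC=1: NOP
Event 3 (INT 0): INT 0 arrives: push (MAIN, PC=2), enter IRQ0 at PC=0 (depth now 1)
Event 4 (EXEC): [IRQ0] PC=0: DEC 2 -> ACC=-6
Event 5 (EXEC): [IRQ0] PC=1: INC 2 -> ACC=-4
Event 6 (INT 0): INT 0 arrives: push (IRQ0, PC=2), enter IRQ0 at PC=0 (depth now 2)
Event 7 (EXEC): [IRQ0] PC=0: DEC 2 -> ACC=-6
Event 8 (EXEC): [IRQ0] PC=1: INC 2 -> ACC=-4
Event 9 (EXEC): [IRQ0] PC=2: DEC 3 -> ACC=-7
Event 10 (EXEC): [IRQ0] PC=3: IRET -> resume IRQ0 at PC=2 (depth now 1)
Event 11 (INT 0): INT 0 arrives: push (IRQ0, PC=2), enter IRQ0 at PC=0 (depth now 2)
Event 12 (EXEC): [IRQ0] PC=0: DEC 2 -> ACC=-9
Event 13 (EXEC): [IRQ0] PC=1: INC 2 -> ACC=-7
Event 14 (EXEC): [IRQ0] PC=2: DEC 3 -> ACC=-10
Event 15 (EXEC): [IRQ0] PC=3: IRET -> resume IRQ0 at PC=2 (depth now 1)
Event 16 (INT 0): INT 0 arrives: push (IRQ0, PC=2), enter IRQ0 at PC=0 (depth now 2)
Event 17 (EXEC): [IRQ0] PC=0: DEC 2 -> ACC=-12
Event 18 (EXEC): [IRQ0] PC=1: INC 2 -> ACC=-10
Event 19 (EXEC): [IRQ0] PC=2: DEC 3 -> ACC=-13
Event 20 (EXEC): [IRQ0] PC=3: IRET -> resume IRQ0 at PC=2 (depth now 1)
Event 21 (EXEC): [IRQ0] PC=2: DEC 3 -> ACC=-16
Event 22 (EXEC): [IRQ0] PC=3: IRET -> resume MAIN at PC=2 (depth now 0)
Event 23 (EXEC): [MAIN] PC=2: DEC 3 -> ACC=-19
Event 24 (EXEC): [MAIN] PC=3: INC 2 -> ACC=-17
Event 25 (EXEC): [MAIN] PC=4: DEC 4 -> ACC=-21
Event 26 (EXEC): [MAIN] PC=5: NOP
Event 27 (EXEC): [MAIN] PC=6: HALT

Answer: -21 MAIN 0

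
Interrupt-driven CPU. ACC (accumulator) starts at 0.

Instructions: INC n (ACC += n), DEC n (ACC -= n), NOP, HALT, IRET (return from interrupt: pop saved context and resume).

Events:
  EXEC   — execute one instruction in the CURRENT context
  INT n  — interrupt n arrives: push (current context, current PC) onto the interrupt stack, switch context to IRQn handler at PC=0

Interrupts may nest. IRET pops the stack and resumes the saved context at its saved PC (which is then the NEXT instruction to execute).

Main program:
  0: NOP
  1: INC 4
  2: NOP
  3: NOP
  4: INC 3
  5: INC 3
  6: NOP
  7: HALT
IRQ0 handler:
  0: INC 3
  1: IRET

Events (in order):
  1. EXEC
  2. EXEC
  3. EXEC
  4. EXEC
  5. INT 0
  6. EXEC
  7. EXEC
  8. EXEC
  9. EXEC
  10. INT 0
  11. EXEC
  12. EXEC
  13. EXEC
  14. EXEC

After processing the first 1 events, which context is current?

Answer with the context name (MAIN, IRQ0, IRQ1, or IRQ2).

Answer: MAIN

Derivation:
Event 1 (EXEC): [MAIN] PC=0: NOP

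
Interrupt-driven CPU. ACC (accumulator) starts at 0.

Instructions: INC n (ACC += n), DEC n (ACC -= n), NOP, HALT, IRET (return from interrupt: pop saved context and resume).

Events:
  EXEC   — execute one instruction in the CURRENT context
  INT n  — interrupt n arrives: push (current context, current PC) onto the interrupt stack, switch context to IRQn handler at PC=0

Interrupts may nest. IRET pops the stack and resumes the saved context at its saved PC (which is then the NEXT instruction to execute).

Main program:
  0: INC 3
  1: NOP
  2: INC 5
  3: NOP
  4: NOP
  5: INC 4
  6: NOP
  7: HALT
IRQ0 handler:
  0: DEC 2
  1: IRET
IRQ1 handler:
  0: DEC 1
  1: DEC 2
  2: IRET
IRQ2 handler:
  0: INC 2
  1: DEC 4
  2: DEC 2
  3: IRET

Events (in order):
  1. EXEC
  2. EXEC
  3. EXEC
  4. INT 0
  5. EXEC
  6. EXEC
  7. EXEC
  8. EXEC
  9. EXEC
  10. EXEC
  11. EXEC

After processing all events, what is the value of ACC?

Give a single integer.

Event 1 (EXEC): [MAIN] PC=0: INC 3 -> ACC=3
Event 2 (EXEC): [MAIN] PC=1: NOP
Event 3 (EXEC): [MAIN] PC=2: INC 5 -> ACC=8
Event 4 (INT 0): INT 0 arrives: push (MAIN, PC=3), enter IRQ0 at PC=0 (depth now 1)
Event 5 (EXEC): [IRQ0] PC=0: DEC 2 -> ACC=6
Event 6 (EXEC): [IRQ0] PC=1: IRET -> resume MAIN at PC=3 (depth now 0)
Event 7 (EXEC): [MAIN] PC=3: NOP
Event 8 (EXEC): [MAIN] PC=4: NOP
Event 9 (EXEC): [MAIN] PC=5: INC 4 -> ACC=10
Event 10 (EXEC): [MAIN] PC=6: NOP
Event 11 (EXEC): [MAIN] PC=7: HALT

Answer: 10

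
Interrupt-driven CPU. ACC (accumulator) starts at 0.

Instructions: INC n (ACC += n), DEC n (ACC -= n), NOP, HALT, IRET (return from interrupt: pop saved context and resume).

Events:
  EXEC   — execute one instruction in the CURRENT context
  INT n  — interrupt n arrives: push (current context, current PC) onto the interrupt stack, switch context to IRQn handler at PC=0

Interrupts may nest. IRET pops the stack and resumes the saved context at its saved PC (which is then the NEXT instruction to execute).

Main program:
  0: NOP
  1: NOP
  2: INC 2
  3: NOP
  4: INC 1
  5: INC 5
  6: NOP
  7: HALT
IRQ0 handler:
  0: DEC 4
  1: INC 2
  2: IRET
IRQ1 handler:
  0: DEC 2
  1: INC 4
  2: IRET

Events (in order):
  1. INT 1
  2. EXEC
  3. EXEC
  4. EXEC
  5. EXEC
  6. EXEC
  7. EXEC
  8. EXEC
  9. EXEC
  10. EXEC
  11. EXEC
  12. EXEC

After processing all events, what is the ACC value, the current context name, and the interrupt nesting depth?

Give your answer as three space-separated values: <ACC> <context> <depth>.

Event 1 (INT 1): INT 1 arrives: push (MAIN, PC=0), enter IRQ1 at PC=0 (depth now 1)
Event 2 (EXEC): [IRQ1] PC=0: DEC 2 -> ACC=-2
Event 3 (EXEC): [IRQ1] PC=1: INC 4 -> ACC=2
Event 4 (EXEC): [IRQ1] PC=2: IRET -> resume MAIN at PC=0 (depth now 0)
Event 5 (EXEC): [MAIN] PC=0: NOP
Event 6 (EXEC): [MAIN] PC=1: NOP
Event 7 (EXEC): [MAIN] PC=2: INC 2 -> ACC=4
Event 8 (EXEC): [MAIN] PC=3: NOP
Event 9 (EXEC): [MAIN] PC=4: INC 1 -> ACC=5
Event 10 (EXEC): [MAIN] PC=5: INC 5 -> ACC=10
Event 11 (EXEC): [MAIN] PC=6: NOP
Event 12 (EXEC): [MAIN] PC=7: HALT

Answer: 10 MAIN 0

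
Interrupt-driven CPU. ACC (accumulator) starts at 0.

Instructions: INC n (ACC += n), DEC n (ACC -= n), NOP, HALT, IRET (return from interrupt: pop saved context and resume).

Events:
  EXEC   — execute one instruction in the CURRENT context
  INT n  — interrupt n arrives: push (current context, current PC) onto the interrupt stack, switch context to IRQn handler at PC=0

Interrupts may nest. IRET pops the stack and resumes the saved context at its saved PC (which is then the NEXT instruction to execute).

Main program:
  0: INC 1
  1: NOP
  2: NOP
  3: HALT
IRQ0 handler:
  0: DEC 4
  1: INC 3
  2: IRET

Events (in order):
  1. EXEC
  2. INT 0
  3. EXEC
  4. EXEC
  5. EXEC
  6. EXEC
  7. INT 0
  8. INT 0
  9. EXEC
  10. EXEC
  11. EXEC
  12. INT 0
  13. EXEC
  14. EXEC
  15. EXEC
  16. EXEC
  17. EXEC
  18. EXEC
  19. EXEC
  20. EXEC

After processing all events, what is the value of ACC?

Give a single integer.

Answer: -3

Derivation:
Event 1 (EXEC): [MAIN] PC=0: INC 1 -> ACC=1
Event 2 (INT 0): INT 0 arrives: push (MAIN, PC=1), enter IRQ0 at PC=0 (depth now 1)
Event 3 (EXEC): [IRQ0] PC=0: DEC 4 -> ACC=-3
Event 4 (EXEC): [IRQ0] PC=1: INC 3 -> ACC=0
Event 5 (EXEC): [IRQ0] PC=2: IRET -> resume MAIN at PC=1 (depth now 0)
Event 6 (EXEC): [MAIN] PC=1: NOP
Event 7 (INT 0): INT 0 arrives: push (MAIN, PC=2), enter IRQ0 at PC=0 (depth now 1)
Event 8 (INT 0): INT 0 arrives: push (IRQ0, PC=0), enter IRQ0 at PC=0 (depth now 2)
Event 9 (EXEC): [IRQ0] PC=0: DEC 4 -> ACC=-4
Event 10 (EXEC): [IRQ0] PC=1: INC 3 -> ACC=-1
Event 11 (EXEC): [IRQ0] PC=2: IRET -> resume IRQ0 at PC=0 (depth now 1)
Event 12 (INT 0): INT 0 arrives: push (IRQ0, PC=0), enter IRQ0 at PC=0 (depth now 2)
Event 13 (EXEC): [IRQ0] PC=0: DEC 4 -> ACC=-5
Event 14 (EXEC): [IRQ0] PC=1: INC 3 -> ACC=-2
Event 15 (EXEC): [IRQ0] PC=2: IRET -> resume IRQ0 at PC=0 (depth now 1)
Event 16 (EXEC): [IRQ0] PC=0: DEC 4 -> ACC=-6
Event 17 (EXEC): [IRQ0] PC=1: INC 3 -> ACC=-3
Event 18 (EXEC): [IRQ0] PC=2: IRET -> resume MAIN at PC=2 (depth now 0)
Event 19 (EXEC): [MAIN] PC=2: NOP
Event 20 (EXEC): [MAIN] PC=3: HALT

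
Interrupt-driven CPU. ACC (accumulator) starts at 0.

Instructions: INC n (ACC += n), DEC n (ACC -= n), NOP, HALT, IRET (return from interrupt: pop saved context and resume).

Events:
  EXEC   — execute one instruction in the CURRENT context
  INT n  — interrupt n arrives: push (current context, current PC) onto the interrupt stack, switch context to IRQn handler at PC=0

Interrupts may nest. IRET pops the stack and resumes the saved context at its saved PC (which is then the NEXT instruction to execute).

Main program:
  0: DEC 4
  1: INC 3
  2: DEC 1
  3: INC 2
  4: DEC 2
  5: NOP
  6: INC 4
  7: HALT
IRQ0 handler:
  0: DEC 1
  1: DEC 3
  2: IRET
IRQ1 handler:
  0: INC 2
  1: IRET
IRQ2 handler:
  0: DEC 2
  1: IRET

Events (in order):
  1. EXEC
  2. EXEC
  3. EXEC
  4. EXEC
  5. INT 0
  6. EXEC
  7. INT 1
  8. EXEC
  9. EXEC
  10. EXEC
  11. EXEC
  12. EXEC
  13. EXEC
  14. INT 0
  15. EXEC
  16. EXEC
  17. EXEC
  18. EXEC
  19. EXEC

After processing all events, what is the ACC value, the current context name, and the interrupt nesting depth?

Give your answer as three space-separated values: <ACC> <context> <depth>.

Answer: -4 MAIN 0

Derivation:
Event 1 (EXEC): [MAIN] PC=0: DEC 4 -> ACC=-4
Event 2 (EXEC): [MAIN] PC=1: INC 3 -> ACC=-1
Event 3 (EXEC): [MAIN] PC=2: DEC 1 -> ACC=-2
Event 4 (EXEC): [MAIN] PC=3: INC 2 -> ACC=0
Event 5 (INT 0): INT 0 arrives: push (MAIN, PC=4), enter IRQ0 at PC=0 (depth now 1)
Event 6 (EXEC): [IRQ0] PC=0: DEC 1 -> ACC=-1
Event 7 (INT 1): INT 1 arrives: push (IRQ0, PC=1), enter IRQ1 at PC=0 (depth now 2)
Event 8 (EXEC): [IRQ1] PC=0: INC 2 -> ACC=1
Event 9 (EXEC): [IRQ1] PC=1: IRET -> resume IRQ0 at PC=1 (depth now 1)
Event 10 (EXEC): [IRQ0] PC=1: DEC 3 -> ACC=-2
Event 11 (EXEC): [IRQ0] PC=2: IRET -> resume MAIN at PC=4 (depth now 0)
Event 12 (EXEC): [MAIN] PC=4: DEC 2 -> ACC=-4
Event 13 (EXEC): [MAIN] PC=5: NOP
Event 14 (INT 0): INT 0 arrives: push (MAIN, PC=6), enter IRQ0 at PC=0 (depth now 1)
Event 15 (EXEC): [IRQ0] PC=0: DEC 1 -> ACC=-5
Event 16 (EXEC): [IRQ0] PC=1: DEC 3 -> ACC=-8
Event 17 (EXEC): [IRQ0] PC=2: IRET -> resume MAIN at PC=6 (depth now 0)
Event 18 (EXEC): [MAIN] PC=6: INC 4 -> ACC=-4
Event 19 (EXEC): [MAIN] PC=7: HALT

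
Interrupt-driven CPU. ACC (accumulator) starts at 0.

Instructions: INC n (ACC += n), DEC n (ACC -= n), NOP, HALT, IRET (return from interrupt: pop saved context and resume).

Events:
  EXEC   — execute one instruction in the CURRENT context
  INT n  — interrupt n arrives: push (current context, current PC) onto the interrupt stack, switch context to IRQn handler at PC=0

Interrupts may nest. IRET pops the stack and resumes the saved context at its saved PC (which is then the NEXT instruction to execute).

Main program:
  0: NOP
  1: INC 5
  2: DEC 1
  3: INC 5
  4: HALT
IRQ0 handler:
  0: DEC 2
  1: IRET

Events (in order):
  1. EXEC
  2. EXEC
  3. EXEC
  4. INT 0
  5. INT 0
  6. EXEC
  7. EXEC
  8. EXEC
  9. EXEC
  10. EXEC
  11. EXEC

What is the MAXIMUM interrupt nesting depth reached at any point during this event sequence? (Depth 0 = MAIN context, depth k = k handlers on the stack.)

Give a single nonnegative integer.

Answer: 2

Derivation:
Event 1 (EXEC): [MAIN] PC=0: NOP [depth=0]
Event 2 (EXEC): [MAIN] PC=1: INC 5 -> ACC=5 [depth=0]
Event 3 (EXEC): [MAIN] PC=2: DEC 1 -> ACC=4 [depth=0]
Event 4 (INT 0): INT 0 arrives: push (MAIN, PC=3), enter IRQ0 at PC=0 (depth now 1) [depth=1]
Event 5 (INT 0): INT 0 arrives: push (IRQ0, PC=0), enter IRQ0 at PC=0 (depth now 2) [depth=2]
Event 6 (EXEC): [IRQ0] PC=0: DEC 2 -> ACC=2 [depth=2]
Event 7 (EXEC): [IRQ0] PC=1: IRET -> resume IRQ0 at PC=0 (depth now 1) [depth=1]
Event 8 (EXEC): [IRQ0] PC=0: DEC 2 -> ACC=0 [depth=1]
Event 9 (EXEC): [IRQ0] PC=1: IRET -> resume MAIN at PC=3 (depth now 0) [depth=0]
Event 10 (EXEC): [MAIN] PC=3: INC 5 -> ACC=5 [depth=0]
Event 11 (EXEC): [MAIN] PC=4: HALT [depth=0]
Max depth observed: 2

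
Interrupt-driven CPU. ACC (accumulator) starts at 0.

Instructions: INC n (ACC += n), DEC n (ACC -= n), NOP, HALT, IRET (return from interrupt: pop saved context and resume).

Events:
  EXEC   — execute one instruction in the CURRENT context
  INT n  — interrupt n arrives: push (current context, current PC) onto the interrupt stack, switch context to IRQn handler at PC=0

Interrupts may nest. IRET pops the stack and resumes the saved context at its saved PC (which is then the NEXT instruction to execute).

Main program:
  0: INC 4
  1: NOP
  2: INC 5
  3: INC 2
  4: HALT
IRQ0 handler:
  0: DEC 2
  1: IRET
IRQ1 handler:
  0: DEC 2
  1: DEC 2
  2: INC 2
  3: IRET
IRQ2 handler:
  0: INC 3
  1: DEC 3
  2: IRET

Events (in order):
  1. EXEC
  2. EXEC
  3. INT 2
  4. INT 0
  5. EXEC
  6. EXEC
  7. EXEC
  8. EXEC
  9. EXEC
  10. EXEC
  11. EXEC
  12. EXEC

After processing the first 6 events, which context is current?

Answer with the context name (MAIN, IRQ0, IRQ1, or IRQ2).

Event 1 (EXEC): [MAIN] PC=0: INC 4 -> ACC=4
Event 2 (EXEC): [MAIN] PC=1: NOP
Event 3 (INT 2): INT 2 arrives: push (MAIN, PC=2), enter IRQ2 at PC=0 (depth now 1)
Event 4 (INT 0): INT 0 arrives: push (IRQ2, PC=0), enter IRQ0 at PC=0 (depth now 2)
Event 5 (EXEC): [IRQ0] PC=0: DEC 2 -> ACC=2
Event 6 (EXEC): [IRQ0] PC=1: IRET -> resume IRQ2 at PC=0 (depth now 1)

Answer: IRQ2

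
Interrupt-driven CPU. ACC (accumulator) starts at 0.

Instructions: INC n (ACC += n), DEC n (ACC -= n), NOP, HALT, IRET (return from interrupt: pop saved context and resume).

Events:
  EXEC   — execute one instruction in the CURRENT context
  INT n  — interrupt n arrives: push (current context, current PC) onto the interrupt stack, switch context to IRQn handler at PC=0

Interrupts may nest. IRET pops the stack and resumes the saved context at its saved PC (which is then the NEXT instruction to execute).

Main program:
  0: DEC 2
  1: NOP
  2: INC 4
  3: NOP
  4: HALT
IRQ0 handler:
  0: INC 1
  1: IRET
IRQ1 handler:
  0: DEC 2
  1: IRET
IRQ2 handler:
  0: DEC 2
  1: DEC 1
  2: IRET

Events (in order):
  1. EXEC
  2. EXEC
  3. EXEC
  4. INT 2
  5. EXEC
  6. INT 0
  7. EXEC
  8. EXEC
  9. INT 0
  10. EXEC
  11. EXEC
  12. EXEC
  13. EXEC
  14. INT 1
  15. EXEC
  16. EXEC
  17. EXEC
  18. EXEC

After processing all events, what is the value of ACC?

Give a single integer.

Answer: -1

Derivation:
Event 1 (EXEC): [MAIN] PC=0: DEC 2 -> ACC=-2
Event 2 (EXEC): [MAIN] PC=1: NOP
Event 3 (EXEC): [MAIN] PC=2: INC 4 -> ACC=2
Event 4 (INT 2): INT 2 arrives: push (MAIN, PC=3), enter IRQ2 at PC=0 (depth now 1)
Event 5 (EXEC): [IRQ2] PC=0: DEC 2 -> ACC=0
Event 6 (INT 0): INT 0 arrives: push (IRQ2, PC=1), enter IRQ0 at PC=0 (depth now 2)
Event 7 (EXEC): [IRQ0] PC=0: INC 1 -> ACC=1
Event 8 (EXEC): [IRQ0] PC=1: IRET -> resume IRQ2 at PC=1 (depth now 1)
Event 9 (INT 0): INT 0 arrives: push (IRQ2, PC=1), enter IRQ0 at PC=0 (depth now 2)
Event 10 (EXEC): [IRQ0] PC=0: INC 1 -> ACC=2
Event 11 (EXEC): [IRQ0] PC=1: IRET -> resume IRQ2 at PC=1 (depth now 1)
Event 12 (EXEC): [IRQ2] PC=1: DEC 1 -> ACC=1
Event 13 (EXEC): [IRQ2] PC=2: IRET -> resume MAIN at PC=3 (depth now 0)
Event 14 (INT 1): INT 1 arrives: push (MAIN, PC=3), enter IRQ1 at PC=0 (depth now 1)
Event 15 (EXEC): [IRQ1] PC=0: DEC 2 -> ACC=-1
Event 16 (EXEC): [IRQ1] PC=1: IRET -> resume MAIN at PC=3 (depth now 0)
Event 17 (EXEC): [MAIN] PC=3: NOP
Event 18 (EXEC): [MAIN] PC=4: HALT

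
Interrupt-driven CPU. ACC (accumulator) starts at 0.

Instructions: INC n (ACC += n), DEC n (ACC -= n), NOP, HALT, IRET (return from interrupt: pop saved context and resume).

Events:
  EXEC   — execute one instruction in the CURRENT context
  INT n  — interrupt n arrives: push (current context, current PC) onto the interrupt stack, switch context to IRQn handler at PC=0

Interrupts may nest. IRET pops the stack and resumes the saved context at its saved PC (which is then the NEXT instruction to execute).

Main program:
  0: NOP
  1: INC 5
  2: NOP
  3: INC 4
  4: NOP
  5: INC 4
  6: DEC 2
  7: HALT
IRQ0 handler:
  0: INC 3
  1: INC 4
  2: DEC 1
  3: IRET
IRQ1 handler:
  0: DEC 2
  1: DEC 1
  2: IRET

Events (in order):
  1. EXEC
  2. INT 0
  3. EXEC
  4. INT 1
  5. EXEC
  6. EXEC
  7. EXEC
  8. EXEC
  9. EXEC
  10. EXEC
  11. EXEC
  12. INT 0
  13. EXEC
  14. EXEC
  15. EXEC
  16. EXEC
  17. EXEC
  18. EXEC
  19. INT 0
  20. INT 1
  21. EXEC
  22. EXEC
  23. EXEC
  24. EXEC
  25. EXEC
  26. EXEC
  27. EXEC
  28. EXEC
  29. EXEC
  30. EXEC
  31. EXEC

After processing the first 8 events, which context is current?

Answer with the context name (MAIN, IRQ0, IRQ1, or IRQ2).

Answer: IRQ0

Derivation:
Event 1 (EXEC): [MAIN] PC=0: NOP
Event 2 (INT 0): INT 0 arrives: push (MAIN, PC=1), enter IRQ0 at PC=0 (depth now 1)
Event 3 (EXEC): [IRQ0] PC=0: INC 3 -> ACC=3
Event 4 (INT 1): INT 1 arrives: push (IRQ0, PC=1), enter IRQ1 at PC=0 (depth now 2)
Event 5 (EXEC): [IRQ1] PC=0: DEC 2 -> ACC=1
Event 6 (EXEC): [IRQ1] PC=1: DEC 1 -> ACC=0
Event 7 (EXEC): [IRQ1] PC=2: IRET -> resume IRQ0 at PC=1 (depth now 1)
Event 8 (EXEC): [IRQ0] PC=1: INC 4 -> ACC=4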